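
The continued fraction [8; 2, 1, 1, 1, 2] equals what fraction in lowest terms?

Fold from the inside: start with 2/1.
  1 + 1/2 = 3/2
  1 + 2/3 = 5/3
  1 + 3/5 = 8/5
  2 + 5/8 = 21/8
  8 + 8/21 = 176/21

176/21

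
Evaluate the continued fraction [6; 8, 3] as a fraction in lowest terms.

Using pₖ = aₖpₖ₋₁ + pₖ₋₂ and qₖ = aₖqₖ₋₁ + qₖ₋₂:
  k=0: a=6, p=6, q=1
  k=1: a=8, p=49, q=8
  k=2: a=3, p=153, q=25

153/25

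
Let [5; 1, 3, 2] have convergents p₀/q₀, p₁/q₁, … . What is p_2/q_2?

23/4

Using pₖ = aₖpₖ₋₁ + pₖ₋₂, qₖ = aₖqₖ₋₁ + qₖ₋₂ (with p₋₁=1, p₋₂=0, q₋₁=0, q₋₂=1):
  k=0: a=5, p=5, q=1
  k=1: a=1, p=6, q=1
  k=2: a=3, p=23, q=4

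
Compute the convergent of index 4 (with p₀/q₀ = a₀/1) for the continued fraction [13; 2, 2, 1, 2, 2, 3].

Using pₖ = aₖpₖ₋₁ + pₖ₋₂, qₖ = aₖqₖ₋₁ + qₖ₋₂ (with p₋₁=1, p₋₂=0, q₋₁=0, q₋₂=1):
  k=0: a=13, p=13, q=1
  k=1: a=2, p=27, q=2
  k=2: a=2, p=67, q=5
  k=3: a=1, p=94, q=7
  k=4: a=2, p=255, q=19

255/19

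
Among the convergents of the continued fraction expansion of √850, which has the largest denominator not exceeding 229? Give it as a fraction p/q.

√850 = [29; 6, 2, 6, 58, …] (period length 4).
Convergents:
  p_0/q_0 = 29/1
  p_1/q_1 = 175/6
  p_2/q_2 = 379/13
  p_3/q_3 = 2449/84
  p_4/q_4 = 142421/4885
q_3 = 84 ≤ 229 < 4885 = q_4, so the answer is 2449/84.

2449/84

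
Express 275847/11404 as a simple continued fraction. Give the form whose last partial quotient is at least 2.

[24; 5, 3, 3, 5, 1, 1, 18]

275847 = 24×11404 + 2151
11404 = 5×2151 + 649
2151 = 3×649 + 204
649 = 3×204 + 37
204 = 5×37 + 19
37 = 1×19 + 18
19 = 1×18 + 1
18 = 18×1 + 0  (stop)
So 275847/11404 = [24; 5, 3, 3, 5, 1, 1, 18].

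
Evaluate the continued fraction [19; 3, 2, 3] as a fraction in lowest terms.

Using pₖ = aₖpₖ₋₁ + pₖ₋₂ and qₖ = aₖqₖ₋₁ + qₖ₋₂:
  k=0: a=19, p=19, q=1
  k=1: a=3, p=58, q=3
  k=2: a=2, p=135, q=7
  k=3: a=3, p=463, q=24

463/24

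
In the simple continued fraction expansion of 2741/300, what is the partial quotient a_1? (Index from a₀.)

7

2741 = 9·300 + 41   →  a_0 = 9
300 = 7·41 + 13   →  a_1 = 7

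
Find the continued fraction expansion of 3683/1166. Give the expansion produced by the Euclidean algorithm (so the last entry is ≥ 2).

[3; 6, 3, 3, 3, 2, 2]

3683 = 3×1166 + 185
1166 = 6×185 + 56
185 = 3×56 + 17
56 = 3×17 + 5
17 = 3×5 + 2
5 = 2×2 + 1
2 = 2×1 + 0  (stop)
So 3683/1166 = [3; 6, 3, 3, 3, 2, 2].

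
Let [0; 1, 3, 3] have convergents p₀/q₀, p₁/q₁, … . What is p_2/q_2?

Using pₖ = aₖpₖ₋₁ + pₖ₋₂, qₖ = aₖqₖ₋₁ + qₖ₋₂ (with p₋₁=1, p₋₂=0, q₋₁=0, q₋₂=1):
  k=0: a=0, p=0, q=1
  k=1: a=1, p=1, q=1
  k=2: a=3, p=3, q=4

3/4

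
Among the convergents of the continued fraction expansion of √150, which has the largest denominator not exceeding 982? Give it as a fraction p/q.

4801/392

√150 = [12; 4, 24, …] (period length 2).
Convergents:
  p_0/q_0 = 12/1
  p_1/q_1 = 49/4
  p_2/q_2 = 1188/97
  p_3/q_3 = 4801/392
  p_4/q_4 = 116412/9505
q_3 = 392 ≤ 982 < 9505 = q_4, so the answer is 4801/392.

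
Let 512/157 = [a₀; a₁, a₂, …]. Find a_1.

512 = 3·157 + 41   →  a_0 = 3
157 = 3·41 + 34   →  a_1 = 3

3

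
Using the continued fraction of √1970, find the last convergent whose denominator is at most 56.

577/13

√1970 = [44; 2, 1, 1, 2, 88, …] (period length 5).
Convergents:
  p_0/q_0 = 44/1
  p_1/q_1 = 89/2
  p_2/q_2 = 133/3
  p_3/q_3 = 222/5
  p_4/q_4 = 577/13
  p_5/q_5 = 50998/1149
q_4 = 13 ≤ 56 < 1149 = q_5, so the answer is 577/13.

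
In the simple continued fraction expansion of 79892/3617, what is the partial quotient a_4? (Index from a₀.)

79892 = 22·3617 + 318   →  a_0 = 22
3617 = 11·318 + 119   →  a_1 = 11
318 = 2·119 + 80   →  a_2 = 2
119 = 1·80 + 39   →  a_3 = 1
80 = 2·39 + 2   →  a_4 = 2

2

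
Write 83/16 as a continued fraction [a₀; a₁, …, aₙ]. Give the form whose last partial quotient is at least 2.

83 = 5×16 + 3
16 = 5×3 + 1
3 = 3×1 + 0  (stop)
So 83/16 = [5; 5, 3].

[5; 5, 3]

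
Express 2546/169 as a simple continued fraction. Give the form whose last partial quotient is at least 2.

2546 = 15×169 + 11
169 = 15×11 + 4
11 = 2×4 + 3
4 = 1×3 + 1
3 = 3×1 + 0  (stop)
So 2546/169 = [15; 15, 2, 1, 3].

[15; 15, 2, 1, 3]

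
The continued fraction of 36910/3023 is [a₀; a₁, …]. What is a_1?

4

36910 = 12·3023 + 634   →  a_0 = 12
3023 = 4·634 + 487   →  a_1 = 4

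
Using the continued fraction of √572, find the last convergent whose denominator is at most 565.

13465/563

√572 = [23; 1, 10, 1, 46, …] (period length 4).
Convergents:
  p_0/q_0 = 23/1
  p_1/q_1 = 24/1
  p_2/q_2 = 263/11
  p_3/q_3 = 287/12
  p_4/q_4 = 13465/563
  p_5/q_5 = 13752/575
q_4 = 563 ≤ 565 < 575 = q_5, so the answer is 13465/563.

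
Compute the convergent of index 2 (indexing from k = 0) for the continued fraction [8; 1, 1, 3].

Using pₖ = aₖpₖ₋₁ + pₖ₋₂, qₖ = aₖqₖ₋₁ + qₖ₋₂ (with p₋₁=1, p₋₂=0, q₋₁=0, q₋₂=1):
  k=0: a=8, p=8, q=1
  k=1: a=1, p=9, q=1
  k=2: a=1, p=17, q=2

17/2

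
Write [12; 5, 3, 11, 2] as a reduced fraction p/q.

Fold from the inside: start with 2/1.
  11 + 1/2 = 23/2
  3 + 2/23 = 71/23
  5 + 23/71 = 378/71
  12 + 71/378 = 4607/378

4607/378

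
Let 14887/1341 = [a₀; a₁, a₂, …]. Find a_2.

1

14887 = 11·1341 + 136   →  a_0 = 11
1341 = 9·136 + 117   →  a_1 = 9
136 = 1·117 + 19   →  a_2 = 1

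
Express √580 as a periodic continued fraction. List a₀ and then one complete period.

[24; 12, 48]

a₀ = ⌊√580⌋ = 24.
With m₀=0, d₀=1 and mₖ₊₁ = dₖaₖ − mₖ, dₖ₊₁ = (n − mₖ₊₁²)/dₖ, aₖ₊₁ = ⌊(a₀+mₖ₊₁)/dₖ₊₁⌋:
  k=1: m=24, d=4, a=12
  k=2: m=24, d=1, a=48
d=1 and a=2a₀=48 at k=2, so the next step gives (m, d) = (24, 4) again — its k=1 value — and the period has length 2.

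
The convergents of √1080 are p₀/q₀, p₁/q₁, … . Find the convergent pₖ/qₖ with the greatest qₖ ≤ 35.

√1080 = [32; 1, 6, 3, 6, 1, 64, …] (period length 6).
Convergents:
  p_0/q_0 = 32/1
  p_1/q_1 = 33/1
  p_2/q_2 = 230/7
  p_3/q_3 = 723/22
  p_4/q_4 = 4568/139
q_3 = 22 ≤ 35 < 139 = q_4, so the answer is 723/22.

723/22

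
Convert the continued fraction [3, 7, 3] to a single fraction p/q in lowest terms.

Fold from the inside: start with 3/1.
  7 + 1/3 = 22/3
  3 + 3/22 = 69/22

69/22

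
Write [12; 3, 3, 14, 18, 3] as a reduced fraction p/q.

97114/7895

Fold from the inside: start with 3/1.
  18 + 1/3 = 55/3
  14 + 3/55 = 773/55
  3 + 55/773 = 2374/773
  3 + 773/2374 = 7895/2374
  12 + 2374/7895 = 97114/7895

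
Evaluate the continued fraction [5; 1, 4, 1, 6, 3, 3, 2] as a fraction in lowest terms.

Fold from the inside: start with 2/1.
  3 + 1/2 = 7/2
  3 + 2/7 = 23/7
  6 + 7/23 = 145/23
  1 + 23/145 = 168/145
  4 + 145/168 = 817/168
  1 + 168/817 = 985/817
  5 + 817/985 = 5742/985

5742/985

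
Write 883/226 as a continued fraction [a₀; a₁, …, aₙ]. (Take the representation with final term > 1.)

883 = 3·226 + 205
226 = 1·205 + 21
205 = 9·21 + 16
21 = 1·16 + 5
16 = 3·5 + 1
5 = 5·1 + 0  (stop)
So 883/226 = [3; 1, 9, 1, 3, 5].

[3; 1, 9, 1, 3, 5]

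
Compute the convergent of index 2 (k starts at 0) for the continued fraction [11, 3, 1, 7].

45/4

Using pₖ = aₖpₖ₋₁ + pₖ₋₂, qₖ = aₖqₖ₋₁ + qₖ₋₂ (with p₋₁=1, p₋₂=0, q₋₁=0, q₋₂=1):
  k=0: a=11, p=11, q=1
  k=1: a=3, p=34, q=3
  k=2: a=1, p=45, q=4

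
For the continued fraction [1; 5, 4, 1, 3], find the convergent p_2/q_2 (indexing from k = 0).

25/21

Using pₖ = aₖpₖ₋₁ + pₖ₋₂, qₖ = aₖqₖ₋₁ + qₖ₋₂ (with p₋₁=1, p₋₂=0, q₋₁=0, q₋₂=1):
  k=0: a=1, p=1, q=1
  k=1: a=5, p=6, q=5
  k=2: a=4, p=25, q=21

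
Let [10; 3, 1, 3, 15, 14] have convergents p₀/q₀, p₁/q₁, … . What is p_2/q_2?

Using pₖ = aₖpₖ₋₁ + pₖ₋₂, qₖ = aₖqₖ₋₁ + qₖ₋₂ (with p₋₁=1, p₋₂=0, q₋₁=0, q₋₂=1):
  k=0: a=10, p=10, q=1
  k=1: a=3, p=31, q=3
  k=2: a=1, p=41, q=4

41/4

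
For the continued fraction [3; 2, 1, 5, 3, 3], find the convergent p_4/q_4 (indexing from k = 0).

181/54

Using pₖ = aₖpₖ₋₁ + pₖ₋₂, qₖ = aₖqₖ₋₁ + qₖ₋₂ (with p₋₁=1, p₋₂=0, q₋₁=0, q₋₂=1):
  k=0: a=3, p=3, q=1
  k=1: a=2, p=7, q=2
  k=2: a=1, p=10, q=3
  k=3: a=5, p=57, q=17
  k=4: a=3, p=181, q=54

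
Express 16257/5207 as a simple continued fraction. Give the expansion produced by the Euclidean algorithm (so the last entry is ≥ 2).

[3; 8, 5, 2, 1, 9, 4]

16257 = 3·5207 + 636
5207 = 8·636 + 119
636 = 5·119 + 41
119 = 2·41 + 37
41 = 1·37 + 4
37 = 9·4 + 1
4 = 4·1 + 0  (stop)
So 16257/5207 = [3; 8, 5, 2, 1, 9, 4].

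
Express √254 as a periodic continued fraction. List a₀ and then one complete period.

a₀ = ⌊√254⌋ = 15.
With m₀=0, d₀=1 and mₖ₊₁ = dₖaₖ − mₖ, dₖ₊₁ = (n − mₖ₊₁²)/dₖ, aₖ₊₁ = ⌊(a₀+mₖ₊₁)/dₖ₊₁⌋:
  k=1: m=15, d=29, a=1
  k=2: m=14, d=2, a=14
  k=3: m=14, d=29, a=1
  k=4: m=15, d=1, a=30
d=1 and a=2a₀=30 at k=4, so the next step gives (m, d) = (15, 29) again — its k=1 value — and the period has length 4.

[15; 1, 14, 1, 30]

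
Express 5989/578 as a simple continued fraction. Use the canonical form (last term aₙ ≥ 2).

[10; 2, 1, 3, 3, 1, 3, 3]

5989 = 10*578 + 209
578 = 2*209 + 160
209 = 1*160 + 49
160 = 3*49 + 13
49 = 3*13 + 10
13 = 1*10 + 3
10 = 3*3 + 1
3 = 3*1 + 0  (stop)
So 5989/578 = [10; 2, 1, 3, 3, 1, 3, 3].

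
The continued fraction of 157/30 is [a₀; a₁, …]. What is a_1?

4

157 = 5·30 + 7   →  a_0 = 5
30 = 4·7 + 2   →  a_1 = 4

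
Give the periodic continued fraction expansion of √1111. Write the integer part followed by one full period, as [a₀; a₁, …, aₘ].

a₀ = ⌊√1111⌋ = 33.
With m₀=0, d₀=1 and mₖ₊₁ = dₖaₖ − mₖ, dₖ₊₁ = (n − mₖ₊₁²)/dₖ, aₖ₊₁ = ⌊(a₀+mₖ₊₁)/dₖ₊₁⌋:
  k=1: m=33, d=22, a=3
  k=2: m=33, d=1, a=66
d=1 and a=2a₀=66 at k=2, so the next step gives (m, d) = (33, 22) again — its k=1 value — and the period has length 2.

[33; 3, 66]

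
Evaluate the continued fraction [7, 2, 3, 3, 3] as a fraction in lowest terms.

Fold from the inside: start with 3/1.
  3 + 1/3 = 10/3
  3 + 3/10 = 33/10
  2 + 10/33 = 76/33
  7 + 33/76 = 565/76

565/76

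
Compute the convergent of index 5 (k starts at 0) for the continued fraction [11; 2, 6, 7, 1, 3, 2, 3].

Using pₖ = aₖpₖ₋₁ + pₖ₋₂, qₖ = aₖqₖ₋₁ + qₖ₋₂ (with p₋₁=1, p₋₂=0, q₋₁=0, q₋₂=1):
  k=0: a=11, p=11, q=1
  k=1: a=2, p=23, q=2
  k=2: a=6, p=149, q=13
  k=3: a=7, p=1066, q=93
  k=4: a=1, p=1215, q=106
  k=5: a=3, p=4711, q=411

4711/411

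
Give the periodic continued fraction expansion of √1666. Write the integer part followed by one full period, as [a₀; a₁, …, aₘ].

[40; 1, 4, 2, 4, 1, 80]

a₀ = ⌊√1666⌋ = 40.
With m₀=0, d₀=1 and mₖ₊₁ = dₖaₖ − mₖ, dₖ₊₁ = (n − mₖ₊₁²)/dₖ, aₖ₊₁ = ⌊(a₀+mₖ₊₁)/dₖ₊₁⌋:
  k=1: m=40, d=66, a=1
  k=2: m=26, d=15, a=4
  k=3: m=34, d=34, a=2
  k=4: m=34, d=15, a=4
  k=5: m=26, d=66, a=1
  k=6: m=40, d=1, a=80
d=1 and a=2a₀=80 at k=6, so the next step gives (m, d) = (40, 66) again — its k=1 value — and the period has length 6.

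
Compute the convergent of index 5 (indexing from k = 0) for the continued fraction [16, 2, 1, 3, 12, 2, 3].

4598/281

Using pₖ = aₖpₖ₋₁ + pₖ₋₂, qₖ = aₖqₖ₋₁ + qₖ₋₂ (with p₋₁=1, p₋₂=0, q₋₁=0, q₋₂=1):
  k=0: a=16, p=16, q=1
  k=1: a=2, p=33, q=2
  k=2: a=1, p=49, q=3
  k=3: a=3, p=180, q=11
  k=4: a=12, p=2209, q=135
  k=5: a=2, p=4598, q=281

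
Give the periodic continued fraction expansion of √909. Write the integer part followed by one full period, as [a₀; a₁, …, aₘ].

[30; 6, 1, 2, 6, 2, 1, 6, 60]

a₀ = ⌊√909⌋ = 30.
With m₀=0, d₀=1 and mₖ₊₁ = dₖaₖ − mₖ, dₖ₊₁ = (n − mₖ₊₁²)/dₖ, aₖ₊₁ = ⌊(a₀+mₖ₊₁)/dₖ₊₁⌋:
  k=1: m=30, d=9, a=6
  k=2: m=24, d=37, a=1
  k=3: m=13, d=20, a=2
  k=4: m=27, d=9, a=6
  k=5: m=27, d=20, a=2
  k=6: m=13, d=37, a=1
  k=7: m=24, d=9, a=6
  k=8: m=30, d=1, a=60
d=1 and a=2a₀=60 at k=8, so the next step gives (m, d) = (30, 9) again — its k=1 value — and the period has length 8.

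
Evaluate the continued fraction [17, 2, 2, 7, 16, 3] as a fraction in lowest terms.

Fold from the inside: start with 3/1.
  16 + 1/3 = 49/3
  7 + 3/49 = 346/49
  2 + 49/346 = 741/346
  2 + 346/741 = 1828/741
  17 + 741/1828 = 31817/1828

31817/1828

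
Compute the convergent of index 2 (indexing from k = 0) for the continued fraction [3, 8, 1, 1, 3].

28/9

Using pₖ = aₖpₖ₋₁ + pₖ₋₂, qₖ = aₖqₖ₋₁ + qₖ₋₂ (with p₋₁=1, p₋₂=0, q₋₁=0, q₋₂=1):
  k=0: a=3, p=3, q=1
  k=1: a=8, p=25, q=8
  k=2: a=1, p=28, q=9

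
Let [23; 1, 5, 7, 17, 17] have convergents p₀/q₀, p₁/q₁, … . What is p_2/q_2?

143/6

Using pₖ = aₖpₖ₋₁ + pₖ₋₂, qₖ = aₖqₖ₋₁ + qₖ₋₂ (with p₋₁=1, p₋₂=0, q₋₁=0, q₋₂=1):
  k=0: a=23, p=23, q=1
  k=1: a=1, p=24, q=1
  k=2: a=5, p=143, q=6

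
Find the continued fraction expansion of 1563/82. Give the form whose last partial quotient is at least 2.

[19; 16, 2, 2]

1563 = 19*82 + 5
82 = 16*5 + 2
5 = 2*2 + 1
2 = 2*1 + 0  (stop)
So 1563/82 = [19; 16, 2, 2].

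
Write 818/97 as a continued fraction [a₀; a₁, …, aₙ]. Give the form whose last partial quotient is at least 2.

818 = 8×97 + 42
97 = 2×42 + 13
42 = 3×13 + 3
13 = 4×3 + 1
3 = 3×1 + 0  (stop)
So 818/97 = [8; 2, 3, 4, 3].

[8; 2, 3, 4, 3]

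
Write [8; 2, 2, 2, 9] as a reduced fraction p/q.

Fold from the inside: start with 9/1.
  2 + 1/9 = 19/9
  2 + 9/19 = 47/19
  2 + 19/47 = 113/47
  8 + 47/113 = 951/113

951/113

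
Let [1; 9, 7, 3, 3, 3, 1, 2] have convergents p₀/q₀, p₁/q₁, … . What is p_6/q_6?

Using pₖ = aₖpₖ₋₁ + pₖ₋₂, qₖ = aₖqₖ₋₁ + qₖ₋₂ (with p₋₁=1, p₋₂=0, q₋₁=0, q₋₂=1):
  k=0: a=1, p=1, q=1
  k=1: a=9, p=10, q=9
  k=2: a=7, p=71, q=64
  k=3: a=3, p=223, q=201
  k=4: a=3, p=740, q=667
  k=5: a=3, p=2443, q=2202
  k=6: a=1, p=3183, q=2869

3183/2869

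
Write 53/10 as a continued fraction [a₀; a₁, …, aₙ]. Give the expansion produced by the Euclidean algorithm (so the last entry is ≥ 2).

53 = 5·10 + 3
10 = 3·3 + 1
3 = 3·1 + 0  (stop)
So 53/10 = [5; 3, 3].

[5; 3, 3]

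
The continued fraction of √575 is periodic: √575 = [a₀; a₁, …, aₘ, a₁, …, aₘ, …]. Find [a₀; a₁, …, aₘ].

a₀ = ⌊√575⌋ = 23.
With m₀=0, d₀=1 and mₖ₊₁ = dₖaₖ − mₖ, dₖ₊₁ = (n − mₖ₊₁²)/dₖ, aₖ₊₁ = ⌊(a₀+mₖ₊₁)/dₖ₊₁⌋:
  k=1: m=23, d=46, a=1
  k=2: m=23, d=1, a=46
d=1 and a=2a₀=46 at k=2, so the next step gives (m, d) = (23, 46) again — its k=1 value — and the period has length 2.

[23; 1, 46]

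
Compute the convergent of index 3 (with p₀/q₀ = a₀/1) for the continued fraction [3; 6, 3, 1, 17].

79/25

Using pₖ = aₖpₖ₋₁ + pₖ₋₂, qₖ = aₖqₖ₋₁ + qₖ₋₂ (with p₋₁=1, p₋₂=0, q₋₁=0, q₋₂=1):
  k=0: a=3, p=3, q=1
  k=1: a=6, p=19, q=6
  k=2: a=3, p=60, q=19
  k=3: a=1, p=79, q=25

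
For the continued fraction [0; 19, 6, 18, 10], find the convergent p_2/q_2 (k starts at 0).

Using pₖ = aₖpₖ₋₁ + pₖ₋₂, qₖ = aₖqₖ₋₁ + qₖ₋₂ (with p₋₁=1, p₋₂=0, q₋₁=0, q₋₂=1):
  k=0: a=0, p=0, q=1
  k=1: a=19, p=1, q=19
  k=2: a=6, p=6, q=115

6/115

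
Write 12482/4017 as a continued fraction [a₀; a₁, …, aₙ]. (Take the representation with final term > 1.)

12482 = 3×4017 + 431
4017 = 9×431 + 138
431 = 3×138 + 17
138 = 8×17 + 2
17 = 8×2 + 1
2 = 2×1 + 0  (stop)
So 12482/4017 = [3; 9, 3, 8, 8, 2].

[3; 9, 3, 8, 8, 2]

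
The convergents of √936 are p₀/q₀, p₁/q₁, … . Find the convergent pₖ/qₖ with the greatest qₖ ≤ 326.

5201/170

√936 = [30; 1, 1, 2, 6, 2, 1, 1, 60, …] (period length 8).
Convergents:
  p_0/q_0 = 30/1
  p_1/q_1 = 31/1
  p_2/q_2 = 61/2
  p_3/q_3 = 153/5
  p_4/q_4 = 979/32
  p_5/q_5 = 2111/69
  p_6/q_6 = 3090/101
  p_7/q_7 = 5201/170
  p_8/q_8 = 315150/10301
q_7 = 170 ≤ 326 < 10301 = q_8, so the answer is 5201/170.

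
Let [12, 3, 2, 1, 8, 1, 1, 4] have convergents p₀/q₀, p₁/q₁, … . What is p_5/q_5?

1193/97

Using pₖ = aₖpₖ₋₁ + pₖ₋₂, qₖ = aₖqₖ₋₁ + qₖ₋₂ (with p₋₁=1, p₋₂=0, q₋₁=0, q₋₂=1):
  k=0: a=12, p=12, q=1
  k=1: a=3, p=37, q=3
  k=2: a=2, p=86, q=7
  k=3: a=1, p=123, q=10
  k=4: a=8, p=1070, q=87
  k=5: a=1, p=1193, q=97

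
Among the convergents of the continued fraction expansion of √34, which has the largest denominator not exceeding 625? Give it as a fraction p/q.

2449/420

√34 = [5; 1, 4, 1, 10, …] (period length 4).
Convergents:
  p_0/q_0 = 5/1
  p_1/q_1 = 6/1
  p_2/q_2 = 29/5
  p_3/q_3 = 35/6
  p_4/q_4 = 379/65
  p_5/q_5 = 414/71
  p_6/q_6 = 2035/349
  p_7/q_7 = 2449/420
  p_8/q_8 = 26525/4549
q_7 = 420 ≤ 625 < 4549 = q_8, so the answer is 2449/420.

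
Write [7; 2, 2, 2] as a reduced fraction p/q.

89/12

Using pₖ = aₖpₖ₋₁ + pₖ₋₂ and qₖ = aₖqₖ₋₁ + qₖ₋₂:
  k=0: a=7, p=7, q=1
  k=1: a=2, p=15, q=2
  k=2: a=2, p=37, q=5
  k=3: a=2, p=89, q=12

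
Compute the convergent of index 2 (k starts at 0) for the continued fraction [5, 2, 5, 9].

60/11

Using pₖ = aₖpₖ₋₁ + pₖ₋₂, qₖ = aₖqₖ₋₁ + qₖ₋₂ (with p₋₁=1, p₋₂=0, q₋₁=0, q₋₂=1):
  k=0: a=5, p=5, q=1
  k=1: a=2, p=11, q=2
  k=2: a=5, p=60, q=11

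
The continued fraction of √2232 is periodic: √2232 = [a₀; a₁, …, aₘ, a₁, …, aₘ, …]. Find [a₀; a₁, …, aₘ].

[47; 4, 10, 4, 94]

a₀ = ⌊√2232⌋ = 47.
With m₀=0, d₀=1 and mₖ₊₁ = dₖaₖ − mₖ, dₖ₊₁ = (n − mₖ₊₁²)/dₖ, aₖ₊₁ = ⌊(a₀+mₖ₊₁)/dₖ₊₁⌋:
  k=1: m=47, d=23, a=4
  k=2: m=45, d=9, a=10
  k=3: m=45, d=23, a=4
  k=4: m=47, d=1, a=94
d=1 and a=2a₀=94 at k=4, so the next step gives (m, d) = (47, 23) again — its k=1 value — and the period has length 4.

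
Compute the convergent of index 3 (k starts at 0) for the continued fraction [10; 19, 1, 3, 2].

794/79

Using pₖ = aₖpₖ₋₁ + pₖ₋₂, qₖ = aₖqₖ₋₁ + qₖ₋₂ (with p₋₁=1, p₋₂=0, q₋₁=0, q₋₂=1):
  k=0: a=10, p=10, q=1
  k=1: a=19, p=191, q=19
  k=2: a=1, p=201, q=20
  k=3: a=3, p=794, q=79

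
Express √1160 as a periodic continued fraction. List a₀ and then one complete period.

a₀ = ⌊√1160⌋ = 34.
With m₀=0, d₀=1 and mₖ₊₁ = dₖaₖ − mₖ, dₖ₊₁ = (n − mₖ₊₁²)/dₖ, aₖ₊₁ = ⌊(a₀+mₖ₊₁)/dₖ₊₁⌋:
  k=1: m=34, d=4, a=17
  k=2: m=34, d=1, a=68
d=1 and a=2a₀=68 at k=2, so the next step gives (m, d) = (34, 4) again — its k=1 value — and the period has length 2.

[34; 17, 68]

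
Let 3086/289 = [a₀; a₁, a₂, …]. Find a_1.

1

3086 = 10·289 + 196   →  a_0 = 10
289 = 1·196 + 93   →  a_1 = 1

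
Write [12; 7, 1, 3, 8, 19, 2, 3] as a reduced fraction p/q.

Using pₖ = aₖpₖ₋₁ + pₖ₋₂ and qₖ = aₖqₖ₋₁ + qₖ₋₂:
  k=0: a=12, p=12, q=1
  k=1: a=7, p=85, q=7
  k=2: a=1, p=97, q=8
  k=3: a=3, p=376, q=31
  k=4: a=8, p=3105, q=256
  k=5: a=19, p=59371, q=4895
  k=6: a=2, p=121847, q=10046
  k=7: a=3, p=424912, q=35033

424912/35033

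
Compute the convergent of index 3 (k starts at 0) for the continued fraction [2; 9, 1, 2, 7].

61/29

Using pₖ = aₖpₖ₋₁ + pₖ₋₂, qₖ = aₖqₖ₋₁ + qₖ₋₂ (with p₋₁=1, p₋₂=0, q₋₁=0, q₋₂=1):
  k=0: a=2, p=2, q=1
  k=1: a=9, p=19, q=9
  k=2: a=1, p=21, q=10
  k=3: a=2, p=61, q=29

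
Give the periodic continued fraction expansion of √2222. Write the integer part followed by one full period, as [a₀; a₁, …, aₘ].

a₀ = ⌊√2222⌋ = 47.

[47; 7, 4, 7, 94]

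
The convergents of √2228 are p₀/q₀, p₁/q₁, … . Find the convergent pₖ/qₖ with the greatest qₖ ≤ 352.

√2228 = [47; 4, 1, 22, 1, 4, 94, …] (period length 6).
Convergents:
  p_0/q_0 = 47/1
  p_1/q_1 = 189/4
  p_2/q_2 = 236/5
  p_3/q_3 = 5381/114
  p_4/q_4 = 5617/119
  p_5/q_5 = 27849/590
q_4 = 119 ≤ 352 < 590 = q_5, so the answer is 5617/119.

5617/119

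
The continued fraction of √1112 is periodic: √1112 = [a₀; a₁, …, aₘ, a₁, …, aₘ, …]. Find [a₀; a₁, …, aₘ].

a₀ = ⌊√1112⌋ = 33.
With m₀=0, d₀=1 and mₖ₊₁ = dₖaₖ − mₖ, dₖ₊₁ = (n − mₖ₊₁²)/dₖ, aₖ₊₁ = ⌊(a₀+mₖ₊₁)/dₖ₊₁⌋:
  k=1: m=33, d=23, a=2
  k=2: m=13, d=41, a=1
  k=3: m=28, d=8, a=7
  k=4: m=28, d=41, a=1
  k=5: m=13, d=23, a=2
  k=6: m=33, d=1, a=66
d=1 and a=2a₀=66 at k=6, so the next step gives (m, d) = (33, 23) again — its k=1 value — and the period has length 6.

[33; 2, 1, 7, 1, 2, 66]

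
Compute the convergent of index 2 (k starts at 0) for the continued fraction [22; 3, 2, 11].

156/7

Using pₖ = aₖpₖ₋₁ + pₖ₋₂, qₖ = aₖqₖ₋₁ + qₖ₋₂ (with p₋₁=1, p₋₂=0, q₋₁=0, q₋₂=1):
  k=0: a=22, p=22, q=1
  k=1: a=3, p=67, q=3
  k=2: a=2, p=156, q=7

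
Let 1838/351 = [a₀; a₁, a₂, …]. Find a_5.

2

1838 = 5·351 + 83   →  a_0 = 5
351 = 4·83 + 19   →  a_1 = 4
83 = 4·19 + 7   →  a_2 = 4
19 = 2·7 + 5   →  a_3 = 2
7 = 1·5 + 2   →  a_4 = 1
5 = 2·2 + 1   →  a_5 = 2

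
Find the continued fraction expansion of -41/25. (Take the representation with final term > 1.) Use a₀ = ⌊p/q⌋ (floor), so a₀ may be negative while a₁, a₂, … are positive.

[-2; 2, 1, 3, 2]

-41 = -2×25 + 9
25 = 2×9 + 7
9 = 1×7 + 2
7 = 3×2 + 1
2 = 2×1 + 0  (stop)
So -41/25 = [-2; 2, 1, 3, 2].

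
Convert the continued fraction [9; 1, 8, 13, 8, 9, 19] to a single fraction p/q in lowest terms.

1643273/166158

Using pₖ = aₖpₖ₋₁ + pₖ₋₂ and qₖ = aₖqₖ₋₁ + qₖ₋₂:
  k=0: a=9, p=9, q=1
  k=1: a=1, p=10, q=1
  k=2: a=8, p=89, q=9
  k=3: a=13, p=1167, q=118
  k=4: a=8, p=9425, q=953
  k=5: a=9, p=85992, q=8695
  k=6: a=19, p=1643273, q=166158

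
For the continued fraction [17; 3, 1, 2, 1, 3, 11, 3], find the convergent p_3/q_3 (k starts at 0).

Using pₖ = aₖpₖ₋₁ + pₖ₋₂, qₖ = aₖqₖ₋₁ + qₖ₋₂ (with p₋₁=1, p₋₂=0, q₋₁=0, q₋₂=1):
  k=0: a=17, p=17, q=1
  k=1: a=3, p=52, q=3
  k=2: a=1, p=69, q=4
  k=3: a=2, p=190, q=11

190/11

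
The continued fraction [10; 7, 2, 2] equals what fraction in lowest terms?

375/37

Using pₖ = aₖpₖ₋₁ + pₖ₋₂ and qₖ = aₖqₖ₋₁ + qₖ₋₂:
  k=0: a=10, p=10, q=1
  k=1: a=7, p=71, q=7
  k=2: a=2, p=152, q=15
  k=3: a=2, p=375, q=37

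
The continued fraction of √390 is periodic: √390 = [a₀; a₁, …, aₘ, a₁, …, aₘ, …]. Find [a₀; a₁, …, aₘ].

a₀ = ⌊√390⌋ = 19.

[19; 1, 2, 1, 38]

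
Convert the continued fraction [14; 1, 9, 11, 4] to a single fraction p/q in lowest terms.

6765/454

Fold from the inside: start with 4/1.
  11 + 1/4 = 45/4
  9 + 4/45 = 409/45
  1 + 45/409 = 454/409
  14 + 409/454 = 6765/454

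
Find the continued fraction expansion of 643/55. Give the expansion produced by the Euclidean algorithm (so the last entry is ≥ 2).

643 = 11*55 + 38
55 = 1*38 + 17
38 = 2*17 + 4
17 = 4*4 + 1
4 = 4*1 + 0  (stop)
So 643/55 = [11; 1, 2, 4, 4].

[11; 1, 2, 4, 4]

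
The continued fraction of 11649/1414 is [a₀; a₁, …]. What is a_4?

11649 = 8·1414 + 337   →  a_0 = 8
1414 = 4·337 + 66   →  a_1 = 4
337 = 5·66 + 7   →  a_2 = 5
66 = 9·7 + 3   →  a_3 = 9
7 = 2·3 + 1   →  a_4 = 2

2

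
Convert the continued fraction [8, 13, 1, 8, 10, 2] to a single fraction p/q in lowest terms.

21415/2653

Fold from the inside: start with 2/1.
  10 + 1/2 = 21/2
  8 + 2/21 = 170/21
  1 + 21/170 = 191/170
  13 + 170/191 = 2653/191
  8 + 191/2653 = 21415/2653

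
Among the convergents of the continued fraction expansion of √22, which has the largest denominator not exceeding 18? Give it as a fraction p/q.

√22 = [4; 1, 2, 4, 2, 1, 8, …] (period length 6).
Convergents:
  p_0/q_0 = 4/1
  p_1/q_1 = 5/1
  p_2/q_2 = 14/3
  p_3/q_3 = 61/13
  p_4/q_4 = 136/29
q_3 = 13 ≤ 18 < 29 = q_4, so the answer is 61/13.

61/13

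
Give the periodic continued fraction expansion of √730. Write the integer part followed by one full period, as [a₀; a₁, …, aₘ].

[27; 54]

a₀ = ⌊√730⌋ = 27.
With m₀=0, d₀=1 and mₖ₊₁ = dₖaₖ − mₖ, dₖ₊₁ = (n − mₖ₊₁²)/dₖ, aₖ₊₁ = ⌊(a₀+mₖ₊₁)/dₖ₊₁⌋:
  k=1: m=27, d=1, a=54
d=1 and a=2a₀=54 at k=1, so the next step gives (m, d) = (27, 1) again — its k=1 value — and the period has length 1.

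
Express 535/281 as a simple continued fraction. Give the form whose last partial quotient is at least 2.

[1; 1, 9, 2, 2, 5]

535 = 1·281 + 254
281 = 1·254 + 27
254 = 9·27 + 11
27 = 2·11 + 5
11 = 2·5 + 1
5 = 5·1 + 0  (stop)
So 535/281 = [1; 1, 9, 2, 2, 5].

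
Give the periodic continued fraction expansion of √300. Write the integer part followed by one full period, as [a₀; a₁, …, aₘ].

[17; 3, 8, 3, 34]

a₀ = ⌊√300⌋ = 17.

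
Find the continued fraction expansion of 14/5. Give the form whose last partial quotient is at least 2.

[2; 1, 4]

14 = 2×5 + 4
5 = 1×4 + 1
4 = 4×1 + 0  (stop)
So 14/5 = [2; 1, 4].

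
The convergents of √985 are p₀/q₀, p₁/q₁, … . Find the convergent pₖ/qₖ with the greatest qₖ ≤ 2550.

√985 = [31; 2, 1, 1, 2, 62, …] (period length 5).
Convergents:
  p_0/q_0 = 31/1
  p_1/q_1 = 63/2
  p_2/q_2 = 94/3
  p_3/q_3 = 157/5
  p_4/q_4 = 408/13
  p_5/q_5 = 25453/811
  p_6/q_6 = 51314/1635
  p_7/q_7 = 76767/2446
  p_8/q_8 = 128081/4081
q_7 = 2446 ≤ 2550 < 4081 = q_8, so the answer is 76767/2446.

76767/2446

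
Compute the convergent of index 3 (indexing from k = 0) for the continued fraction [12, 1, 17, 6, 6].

1411/109

Using pₖ = aₖpₖ₋₁ + pₖ₋₂, qₖ = aₖqₖ₋₁ + qₖ₋₂ (with p₋₁=1, p₋₂=0, q₋₁=0, q₋₂=1):
  k=0: a=12, p=12, q=1
  k=1: a=1, p=13, q=1
  k=2: a=17, p=233, q=18
  k=3: a=6, p=1411, q=109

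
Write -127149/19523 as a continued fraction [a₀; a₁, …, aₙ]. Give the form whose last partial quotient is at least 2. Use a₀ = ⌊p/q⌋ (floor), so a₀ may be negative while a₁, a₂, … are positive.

[-7; 2, 19, 16, 10, 3]

-127149 = -7·19523 + 9512
19523 = 2·9512 + 499
9512 = 19·499 + 31
499 = 16·31 + 3
31 = 10·3 + 1
3 = 3·1 + 0  (stop)
So -127149/19523 = [-7; 2, 19, 16, 10, 3].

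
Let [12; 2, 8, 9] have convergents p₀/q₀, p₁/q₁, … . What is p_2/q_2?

Using pₖ = aₖpₖ₋₁ + pₖ₋₂, qₖ = aₖqₖ₋₁ + qₖ₋₂ (with p₋₁=1, p₋₂=0, q₋₁=0, q₋₂=1):
  k=0: a=12, p=12, q=1
  k=1: a=2, p=25, q=2
  k=2: a=8, p=212, q=17

212/17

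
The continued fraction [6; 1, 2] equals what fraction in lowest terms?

Using pₖ = aₖpₖ₋₁ + pₖ₋₂ and qₖ = aₖqₖ₋₁ + qₖ₋₂:
  k=0: a=6, p=6, q=1
  k=1: a=1, p=7, q=1
  k=2: a=2, p=20, q=3

20/3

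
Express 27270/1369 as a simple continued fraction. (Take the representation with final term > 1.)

27270 = 19·1369 + 1259
1369 = 1·1259 + 110
1259 = 11·110 + 49
110 = 2·49 + 12
49 = 4·12 + 1
12 = 12·1 + 0  (stop)
So 27270/1369 = [19; 1, 11, 2, 4, 12].

[19; 1, 11, 2, 4, 12]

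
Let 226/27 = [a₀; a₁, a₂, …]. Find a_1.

2

226 = 8·27 + 10   →  a_0 = 8
27 = 2·10 + 7   →  a_1 = 2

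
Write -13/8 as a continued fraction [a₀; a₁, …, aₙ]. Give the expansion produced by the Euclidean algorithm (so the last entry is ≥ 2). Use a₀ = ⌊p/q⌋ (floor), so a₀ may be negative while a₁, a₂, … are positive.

[-2; 2, 1, 2]

-13 = -2*8 + 3
8 = 2*3 + 2
3 = 1*2 + 1
2 = 2*1 + 0  (stop)
So -13/8 = [-2; 2, 1, 2].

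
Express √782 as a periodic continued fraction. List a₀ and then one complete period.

a₀ = ⌊√782⌋ = 27.

[27; 1, 26, 1, 54]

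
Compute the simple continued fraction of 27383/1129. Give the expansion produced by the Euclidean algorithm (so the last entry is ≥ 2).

[24; 3, 1, 14, 9, 2]

27383 = 24×1129 + 287
1129 = 3×287 + 268
287 = 1×268 + 19
268 = 14×19 + 2
19 = 9×2 + 1
2 = 2×1 + 0  (stop)
So 27383/1129 = [24; 3, 1, 14, 9, 2].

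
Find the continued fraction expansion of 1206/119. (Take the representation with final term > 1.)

[10; 7, 2, 3, 2]

1206 = 10·119 + 16
119 = 7·16 + 7
16 = 2·7 + 2
7 = 3·2 + 1
2 = 2·1 + 0  (stop)
So 1206/119 = [10; 7, 2, 3, 2].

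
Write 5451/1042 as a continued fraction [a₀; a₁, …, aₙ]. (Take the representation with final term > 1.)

5451 = 5*1042 + 241
1042 = 4*241 + 78
241 = 3*78 + 7
78 = 11*7 + 1
7 = 7*1 + 0  (stop)
So 5451/1042 = [5; 4, 3, 11, 7].

[5; 4, 3, 11, 7]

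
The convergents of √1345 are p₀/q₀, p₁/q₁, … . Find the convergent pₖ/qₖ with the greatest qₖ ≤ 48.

1577/43

√1345 = [36; 1, 2, 14, 2, 1, 72, …] (period length 6).
Convergents:
  p_0/q_0 = 36/1
  p_1/q_1 = 37/1
  p_2/q_2 = 110/3
  p_3/q_3 = 1577/43
  p_4/q_4 = 3264/89
q_3 = 43 ≤ 48 < 89 = q_4, so the answer is 1577/43.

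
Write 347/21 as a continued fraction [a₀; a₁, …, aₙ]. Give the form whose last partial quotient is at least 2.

[16; 1, 1, 10]

347 = 16×21 + 11
21 = 1×11 + 10
11 = 1×10 + 1
10 = 10×1 + 0  (stop)
So 347/21 = [16; 1, 1, 10].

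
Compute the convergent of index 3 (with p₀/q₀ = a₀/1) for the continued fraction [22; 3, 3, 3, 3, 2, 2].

736/33

Using pₖ = aₖpₖ₋₁ + pₖ₋₂, qₖ = aₖqₖ₋₁ + qₖ₋₂ (with p₋₁=1, p₋₂=0, q₋₁=0, q₋₂=1):
  k=0: a=22, p=22, q=1
  k=1: a=3, p=67, q=3
  k=2: a=3, p=223, q=10
  k=3: a=3, p=736, q=33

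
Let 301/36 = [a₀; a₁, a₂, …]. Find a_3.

301 = 8·36 + 13   →  a_0 = 8
36 = 2·13 + 10   →  a_1 = 2
13 = 1·10 + 3   →  a_2 = 1
10 = 3·3 + 1   →  a_3 = 3

3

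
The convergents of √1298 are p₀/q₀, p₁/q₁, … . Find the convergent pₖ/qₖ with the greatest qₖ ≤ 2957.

√1298 = [36; 36, 72, …] (period length 2).
Convergents:
  p_0/q_0 = 36/1
  p_1/q_1 = 1297/36
  p_2/q_2 = 93420/2593
  p_3/q_3 = 3364417/93384
q_2 = 2593 ≤ 2957 < 93384 = q_3, so the answer is 93420/2593.

93420/2593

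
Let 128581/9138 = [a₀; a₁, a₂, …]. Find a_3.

2

128581 = 14·9138 + 649   →  a_0 = 14
9138 = 14·649 + 52   →  a_1 = 14
649 = 12·52 + 25   →  a_2 = 12
52 = 2·25 + 2   →  a_3 = 2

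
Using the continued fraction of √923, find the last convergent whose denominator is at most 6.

√923 = [30; 2, 1, 1, 1, 2, 60, …] (period length 6).
Convergents:
  p_0/q_0 = 30/1
  p_1/q_1 = 61/2
  p_2/q_2 = 91/3
  p_3/q_3 = 152/5
  p_4/q_4 = 243/8
q_3 = 5 ≤ 6 < 8 = q_4, so the answer is 152/5.

152/5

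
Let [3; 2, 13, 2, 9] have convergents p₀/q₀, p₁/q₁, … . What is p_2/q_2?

94/27

Using pₖ = aₖpₖ₋₁ + pₖ₋₂, qₖ = aₖqₖ₋₁ + qₖ₋₂ (with p₋₁=1, p₋₂=0, q₋₁=0, q₋₂=1):
  k=0: a=3, p=3, q=1
  k=1: a=2, p=7, q=2
  k=2: a=13, p=94, q=27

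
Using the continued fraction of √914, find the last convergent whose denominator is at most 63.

1300/43

√914 = [30; 4, 3, 3, 4, 60, …] (period length 5).
Convergents:
  p_0/q_0 = 30/1
  p_1/q_1 = 121/4
  p_2/q_2 = 393/13
  p_3/q_3 = 1300/43
  p_4/q_4 = 5593/185
q_3 = 43 ≤ 63 < 185 = q_4, so the answer is 1300/43.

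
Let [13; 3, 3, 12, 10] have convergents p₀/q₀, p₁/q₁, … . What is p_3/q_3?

1636/123

Using pₖ = aₖpₖ₋₁ + pₖ₋₂, qₖ = aₖqₖ₋₁ + qₖ₋₂ (with p₋₁=1, p₋₂=0, q₋₁=0, q₋₂=1):
  k=0: a=13, p=13, q=1
  k=1: a=3, p=40, q=3
  k=2: a=3, p=133, q=10
  k=3: a=12, p=1636, q=123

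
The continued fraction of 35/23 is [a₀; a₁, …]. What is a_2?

1

35 = 1·23 + 12   →  a_0 = 1
23 = 1·12 + 11   →  a_1 = 1
12 = 1·11 + 1   →  a_2 = 1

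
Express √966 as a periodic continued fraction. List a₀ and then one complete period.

[31; 12, 2, 2, 2, 12, 62]

a₀ = ⌊√966⌋ = 31.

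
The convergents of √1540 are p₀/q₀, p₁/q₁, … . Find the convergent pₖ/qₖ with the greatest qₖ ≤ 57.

√1540 = [39; 4, 8, 2, 8, 4, 78, …] (period length 6).
Convergents:
  p_0/q_0 = 39/1
  p_1/q_1 = 157/4
  p_2/q_2 = 1295/33
  p_3/q_3 = 2747/70
q_2 = 33 ≤ 57 < 70 = q_3, so the answer is 1295/33.

1295/33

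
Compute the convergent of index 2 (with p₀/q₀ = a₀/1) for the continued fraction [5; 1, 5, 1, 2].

35/6

Using pₖ = aₖpₖ₋₁ + pₖ₋₂, qₖ = aₖqₖ₋₁ + qₖ₋₂ (with p₋₁=1, p₋₂=0, q₋₁=0, q₋₂=1):
  k=0: a=5, p=5, q=1
  k=1: a=1, p=6, q=1
  k=2: a=5, p=35, q=6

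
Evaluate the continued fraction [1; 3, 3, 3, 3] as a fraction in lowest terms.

Using pₖ = aₖpₖ₋₁ + pₖ₋₂ and qₖ = aₖqₖ₋₁ + qₖ₋₂:
  k=0: a=1, p=1, q=1
  k=1: a=3, p=4, q=3
  k=2: a=3, p=13, q=10
  k=3: a=3, p=43, q=33
  k=4: a=3, p=142, q=109

142/109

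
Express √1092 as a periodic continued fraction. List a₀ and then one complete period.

a₀ = ⌊√1092⌋ = 33.

[33; 22, 66]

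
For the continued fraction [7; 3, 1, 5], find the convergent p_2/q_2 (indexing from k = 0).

Using pₖ = aₖpₖ₋₁ + pₖ₋₂, qₖ = aₖqₖ₋₁ + qₖ₋₂ (with p₋₁=1, p₋₂=0, q₋₁=0, q₋₂=1):
  k=0: a=7, p=7, q=1
  k=1: a=3, p=22, q=3
  k=2: a=1, p=29, q=4

29/4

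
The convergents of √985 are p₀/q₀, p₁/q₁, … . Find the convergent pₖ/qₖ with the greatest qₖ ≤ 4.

√985 = [31; 2, 1, 1, 2, 62, …] (period length 5).
Convergents:
  p_0/q_0 = 31/1
  p_1/q_1 = 63/2
  p_2/q_2 = 94/3
  p_3/q_3 = 157/5
q_2 = 3 ≤ 4 < 5 = q_3, so the answer is 94/3.

94/3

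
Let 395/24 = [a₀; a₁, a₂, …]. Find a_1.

2

395 = 16·24 + 11   →  a_0 = 16
24 = 2·11 + 2   →  a_1 = 2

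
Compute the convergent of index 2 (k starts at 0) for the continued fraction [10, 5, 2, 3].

112/11

Using pₖ = aₖpₖ₋₁ + pₖ₋₂, qₖ = aₖqₖ₋₁ + qₖ₋₂ (with p₋₁=1, p₋₂=0, q₋₁=0, q₋₂=1):
  k=0: a=10, p=10, q=1
  k=1: a=5, p=51, q=5
  k=2: a=2, p=112, q=11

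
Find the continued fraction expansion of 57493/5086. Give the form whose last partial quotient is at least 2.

57493 = 11·5086 + 1547
5086 = 3·1547 + 445
1547 = 3·445 + 212
445 = 2·212 + 21
212 = 10·21 + 2
21 = 10·2 + 1
2 = 2·1 + 0  (stop)
So 57493/5086 = [11; 3, 3, 2, 10, 10, 2].

[11; 3, 3, 2, 10, 10, 2]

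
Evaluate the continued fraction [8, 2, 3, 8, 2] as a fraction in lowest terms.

Using pₖ = aₖpₖ₋₁ + pₖ₋₂ and qₖ = aₖqₖ₋₁ + qₖ₋₂:
  k=0: a=8, p=8, q=1
  k=1: a=2, p=17, q=2
  k=2: a=3, p=59, q=7
  k=3: a=8, p=489, q=58
  k=4: a=2, p=1037, q=123

1037/123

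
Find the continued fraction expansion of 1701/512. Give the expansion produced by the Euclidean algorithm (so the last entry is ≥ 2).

[3; 3, 9, 1, 2, 2, 2]

1701 = 3*512 + 165
512 = 3*165 + 17
165 = 9*17 + 12
17 = 1*12 + 5
12 = 2*5 + 2
5 = 2*2 + 1
2 = 2*1 + 0  (stop)
So 1701/512 = [3; 3, 9, 1, 2, 2, 2].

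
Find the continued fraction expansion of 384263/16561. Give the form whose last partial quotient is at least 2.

384263 = 23*16561 + 3360
16561 = 4*3360 + 3121
3360 = 1*3121 + 239
3121 = 13*239 + 14
239 = 17*14 + 1
14 = 14*1 + 0  (stop)
So 384263/16561 = [23; 4, 1, 13, 17, 14].

[23; 4, 1, 13, 17, 14]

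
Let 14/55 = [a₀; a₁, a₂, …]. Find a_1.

3

14 = 0·55 + 14   →  a_0 = 0
55 = 3·14 + 13   →  a_1 = 3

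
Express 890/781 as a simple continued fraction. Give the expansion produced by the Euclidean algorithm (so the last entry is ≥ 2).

890 = 1·781 + 109
781 = 7·109 + 18
109 = 6·18 + 1
18 = 18·1 + 0  (stop)
So 890/781 = [1; 7, 6, 18].

[1; 7, 6, 18]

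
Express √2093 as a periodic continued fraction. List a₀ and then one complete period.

[45; 1, 2, 1, 90]

a₀ = ⌊√2093⌋ = 45.
With m₀=0, d₀=1 and mₖ₊₁ = dₖaₖ − mₖ, dₖ₊₁ = (n − mₖ₊₁²)/dₖ, aₖ₊₁ = ⌊(a₀+mₖ₊₁)/dₖ₊₁⌋:
  k=1: m=45, d=68, a=1
  k=2: m=23, d=23, a=2
  k=3: m=23, d=68, a=1
  k=4: m=45, d=1, a=90
d=1 and a=2a₀=90 at k=4, so the next step gives (m, d) = (45, 68) again — its k=1 value — and the period has length 4.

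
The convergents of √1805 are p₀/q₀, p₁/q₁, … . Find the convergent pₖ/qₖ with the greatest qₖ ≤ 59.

1402/33

√1805 = [42; 2, 16, 2, 84, …] (period length 4).
Convergents:
  p_0/q_0 = 42/1
  p_1/q_1 = 85/2
  p_2/q_2 = 1402/33
  p_3/q_3 = 2889/68
q_2 = 33 ≤ 59 < 68 = q_3, so the answer is 1402/33.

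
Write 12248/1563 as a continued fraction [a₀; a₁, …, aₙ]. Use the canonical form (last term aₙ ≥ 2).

[7; 1, 5, 9, 2, 13]

12248 = 7×1563 + 1307
1563 = 1×1307 + 256
1307 = 5×256 + 27
256 = 9×27 + 13
27 = 2×13 + 1
13 = 13×1 + 0  (stop)
So 12248/1563 = [7; 1, 5, 9, 2, 13].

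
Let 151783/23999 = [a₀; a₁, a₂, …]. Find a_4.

12

151783 = 6·23999 + 7789   →  a_0 = 6
23999 = 3·7789 + 632   →  a_1 = 3
7789 = 12·632 + 205   →  a_2 = 12
632 = 3·205 + 17   →  a_3 = 3
205 = 12·17 + 1   →  a_4 = 12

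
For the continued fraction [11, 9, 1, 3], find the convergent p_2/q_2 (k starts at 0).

111/10

Using pₖ = aₖpₖ₋₁ + pₖ₋₂, qₖ = aₖqₖ₋₁ + qₖ₋₂ (with p₋₁=1, p₋₂=0, q₋₁=0, q₋₂=1):
  k=0: a=11, p=11, q=1
  k=1: a=9, p=100, q=9
  k=2: a=1, p=111, q=10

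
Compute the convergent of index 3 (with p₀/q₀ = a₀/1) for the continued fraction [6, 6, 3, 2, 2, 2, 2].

Using pₖ = aₖpₖ₋₁ + pₖ₋₂, qₖ = aₖqₖ₋₁ + qₖ₋₂ (with p₋₁=1, p₋₂=0, q₋₁=0, q₋₂=1):
  k=0: a=6, p=6, q=1
  k=1: a=6, p=37, q=6
  k=2: a=3, p=117, q=19
  k=3: a=2, p=271, q=44

271/44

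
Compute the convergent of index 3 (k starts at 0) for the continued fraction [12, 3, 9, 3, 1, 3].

Using pₖ = aₖpₖ₋₁ + pₖ₋₂, qₖ = aₖqₖ₋₁ + qₖ₋₂ (with p₋₁=1, p₋₂=0, q₋₁=0, q₋₂=1):
  k=0: a=12, p=12, q=1
  k=1: a=3, p=37, q=3
  k=2: a=9, p=345, q=28
  k=3: a=3, p=1072, q=87

1072/87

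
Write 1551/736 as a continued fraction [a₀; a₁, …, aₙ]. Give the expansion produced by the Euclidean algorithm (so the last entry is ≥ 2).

1551 = 2×736 + 79
736 = 9×79 + 25
79 = 3×25 + 4
25 = 6×4 + 1
4 = 4×1 + 0  (stop)
So 1551/736 = [2; 9, 3, 6, 4].

[2; 9, 3, 6, 4]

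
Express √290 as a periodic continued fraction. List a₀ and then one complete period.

a₀ = ⌊√290⌋ = 17.
With m₀=0, d₀=1 and mₖ₊₁ = dₖaₖ − mₖ, dₖ₊₁ = (n − mₖ₊₁²)/dₖ, aₖ₊₁ = ⌊(a₀+mₖ₊₁)/dₖ₊₁⌋:
  k=1: m=17, d=1, a=34
d=1 and a=2a₀=34 at k=1, so the next step gives (m, d) = (17, 1) again — its k=1 value — and the period has length 1.

[17; 34]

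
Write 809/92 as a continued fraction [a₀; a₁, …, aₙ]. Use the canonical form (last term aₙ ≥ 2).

809 = 8·92 + 73
92 = 1·73 + 19
73 = 3·19 + 16
19 = 1·16 + 3
16 = 5·3 + 1
3 = 3·1 + 0  (stop)
So 809/92 = [8; 1, 3, 1, 5, 3].

[8; 1, 3, 1, 5, 3]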